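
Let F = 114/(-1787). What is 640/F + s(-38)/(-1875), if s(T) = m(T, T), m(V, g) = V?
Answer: -357399278/35625 ≈ -10032.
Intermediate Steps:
F = -114/1787 (F = 114*(-1/1787) = -114/1787 ≈ -0.063794)
s(T) = T
640/F + s(-38)/(-1875) = 640/(-114/1787) - 38/(-1875) = 640*(-1787/114) - 38*(-1/1875) = -571840/57 + 38/1875 = -357399278/35625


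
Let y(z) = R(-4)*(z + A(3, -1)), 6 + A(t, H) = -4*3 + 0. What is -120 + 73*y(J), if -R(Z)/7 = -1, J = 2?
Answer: -8296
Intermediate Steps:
R(Z) = 7 (R(Z) = -7*(-1) = 7)
A(t, H) = -18 (A(t, H) = -6 + (-4*3 + 0) = -6 + (-12 + 0) = -6 - 12 = -18)
y(z) = -126 + 7*z (y(z) = 7*(z - 18) = 7*(-18 + z) = -126 + 7*z)
-120 + 73*y(J) = -120 + 73*(-126 + 7*2) = -120 + 73*(-126 + 14) = -120 + 73*(-112) = -120 - 8176 = -8296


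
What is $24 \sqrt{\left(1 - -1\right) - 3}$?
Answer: $24 i \approx 24.0 i$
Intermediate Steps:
$24 \sqrt{\left(1 - -1\right) - 3} = 24 \sqrt{\left(1 + 1\right) - 3} = 24 \sqrt{2 - 3} = 24 \sqrt{-1} = 24 i$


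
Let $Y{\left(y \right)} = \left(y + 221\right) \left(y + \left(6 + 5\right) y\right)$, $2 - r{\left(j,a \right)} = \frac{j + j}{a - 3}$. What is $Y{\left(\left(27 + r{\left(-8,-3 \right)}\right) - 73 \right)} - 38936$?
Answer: $- \frac{409688}{3} \approx -1.3656 \cdot 10^{5}$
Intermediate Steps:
$r{\left(j,a \right)} = 2 - \frac{2 j}{-3 + a}$ ($r{\left(j,a \right)} = 2 - \frac{j + j}{a - 3} = 2 - \frac{2 j}{-3 + a}$)
$Y{\left(y \right)} = 12 y \left(221 + y\right)$ ($Y{\left(y \right)} = \left(221 + y\right) \left(y + 11 y\right) = \left(221 + y\right) 12 y = 12 y \left(221 + y\right)$)
$Y{\left(\left(27 + r{\left(-8,-3 \right)}\right) - 73 \right)} - 38936 = 12 \left(\left(27 + \frac{2 \left(-3 - 3 - -8\right)}{-3 - 3}\right) - 73\right) \left(221 - \left(46 - \frac{2 \left(-3 - 3 - -8\right)}{-3 - 3}\right)\right) - 38936 = 12 \left(\left(27 + \frac{2 \left(-3 - 3 + 8\right)}{-6}\right) - 73\right) \left(221 - \left(46 - \frac{2 \left(-3 - 3 + 8\right)}{-6}\right)\right) - 38936 = 12 \left(\left(27 + 2 \left(- \frac{1}{6}\right) 2\right) - 73\right) \left(221 - \left(46 + \frac{2}{3}\right)\right) - 38936 = 12 \left(\left(27 - \frac{2}{3}\right) - 73\right) \left(221 + \left(\left(27 - \frac{2}{3}\right) - 73\right)\right) - 38936 = 12 \left(\frac{79}{3} - 73\right) \left(221 + \left(\frac{79}{3} - 73\right)\right) - 38936 = 12 \left(- \frac{140}{3}\right) \left(221 - \frac{140}{3}\right) - 38936 = 12 \left(- \frac{140}{3}\right) \frac{523}{3} - 38936 = - \frac{292880}{3} - 38936 = - \frac{409688}{3}$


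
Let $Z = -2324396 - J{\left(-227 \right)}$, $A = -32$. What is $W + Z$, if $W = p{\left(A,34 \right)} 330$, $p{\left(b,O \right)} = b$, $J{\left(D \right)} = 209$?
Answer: $-2335165$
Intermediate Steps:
$W = -10560$ ($W = \left(-32\right) 330 = -10560$)
$Z = -2324605$ ($Z = -2324396 - 209 = -2324605$)
$W + Z = -10560 - 2324605 = -2335165$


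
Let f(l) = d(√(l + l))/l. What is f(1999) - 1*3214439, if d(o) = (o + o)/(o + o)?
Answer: -6425663560/1999 ≈ -3.2144e+6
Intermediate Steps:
d(o) = 1 (d(o) = (2*o)/((2*o)) = (2*o)*(1/(2*o)) = 1)
f(l) = 1/l
f(1999) - 1*3214439 = 1/1999 - 1*3214439 = 1/1999 - 3214439 = -6425663560/1999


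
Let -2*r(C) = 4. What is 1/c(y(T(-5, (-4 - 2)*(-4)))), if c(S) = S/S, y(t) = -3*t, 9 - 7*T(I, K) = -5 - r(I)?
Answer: 1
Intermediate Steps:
r(C) = -2 (r(C) = -1/2*4 = -2)
T(I, K) = 12/7 (T(I, K) = 9/7 - (-5 - 1*(-2))/7 = 9/7 - (-5 + 2)/7 = 9/7 - 1/7*(-3) = 9/7 + 3/7 = 12/7)
c(S) = 1
1/c(y(T(-5, (-4 - 2)*(-4)))) = 1/1 = 1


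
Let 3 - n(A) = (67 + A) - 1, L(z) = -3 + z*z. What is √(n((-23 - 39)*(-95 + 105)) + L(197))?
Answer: √39363 ≈ 198.40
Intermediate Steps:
L(z) = -3 + z²
n(A) = -63 - A (n(A) = 3 - ((67 + A) - 1) = 3 - (66 + A) = 3 + (-66 - A) = -63 - A)
√(n((-23 - 39)*(-95 + 105)) + L(197)) = √((-63 - (-23 - 39)*(-95 + 105)) + (-3 + 197²)) = √((-63 - (-62)*10) + (-3 + 38809)) = √((-63 - 1*(-620)) + 38806) = √((-63 + 620) + 38806) = √(557 + 38806) = √39363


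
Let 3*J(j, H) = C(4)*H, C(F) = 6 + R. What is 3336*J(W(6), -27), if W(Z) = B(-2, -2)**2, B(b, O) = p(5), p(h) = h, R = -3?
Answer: -90072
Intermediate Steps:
B(b, O) = 5
W(Z) = 25 (W(Z) = 5**2 = 25)
C(F) = 3 (C(F) = 6 - 3 = 3)
J(j, H) = H (J(j, H) = (3*H)/3 = H)
3336*J(W(6), -27) = 3336*(-27) = -90072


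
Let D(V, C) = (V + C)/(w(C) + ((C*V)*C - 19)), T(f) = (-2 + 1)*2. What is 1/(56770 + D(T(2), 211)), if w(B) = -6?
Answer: 8097/459666671 ≈ 1.7615e-5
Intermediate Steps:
T(f) = -2 (T(f) = -1*2 = -2)
D(V, C) = (C + V)/(-25 + V*C²) (D(V, C) = (V + C)/(-6 + ((C*V)*C - 19)) = (C + V)/(-6 + (V*C² - 19)) = (C + V)/(-6 + (-19 + V*C²)) = (C + V)/(-25 + V*C²))
1/(56770 + D(T(2), 211)) = 1/(56770 + (211 - 2)/(-25 - 2*211²)) = 1/(56770 + 209/(-25 - 2*44521)) = 1/(56770 + 209/(-25 - 89042)) = 1/(56770 + 209/(-89067)) = 1/(56770 - 1/89067*209) = 1/(56770 - 19/8097) = 1/(459666671/8097) = 8097/459666671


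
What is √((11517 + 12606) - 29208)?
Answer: 3*I*√565 ≈ 71.309*I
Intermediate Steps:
√((11517 + 12606) - 29208) = √(24123 - 29208) = √(-5085) = 3*I*√565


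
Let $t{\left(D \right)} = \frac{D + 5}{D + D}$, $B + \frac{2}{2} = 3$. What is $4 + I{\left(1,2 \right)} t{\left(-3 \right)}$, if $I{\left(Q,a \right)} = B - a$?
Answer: $4$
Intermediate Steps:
$B = 2$ ($B = -1 + 3 = 2$)
$I{\left(Q,a \right)} = 2 - a$
$t{\left(D \right)} = \frac{5 + D}{2 D}$
$4 + I{\left(1,2 \right)} t{\left(-3 \right)} = 4 + \left(2 - 2\right) \frac{5 - 3}{2 \left(-3\right)} = 4 + \left(2 - 2\right) \frac{1}{2} \left(- \frac{1}{3}\right) 2 = 4 + 0 \left(- \frac{1}{3}\right) = 4 + 0 = 4$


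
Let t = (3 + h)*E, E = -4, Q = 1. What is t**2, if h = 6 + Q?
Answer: 1600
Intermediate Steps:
h = 7 (h = 6 + 1 = 7)
t = -40 (t = (3 + 7)*(-4) = 10*(-4) = -40)
t**2 = (-40)**2 = 1600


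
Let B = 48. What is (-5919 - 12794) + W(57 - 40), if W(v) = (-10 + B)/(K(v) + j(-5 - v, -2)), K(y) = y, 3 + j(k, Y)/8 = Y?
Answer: -430437/23 ≈ -18715.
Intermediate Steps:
j(k, Y) = -24 + 8*Y
W(v) = 38/(-40 + v) (W(v) = (-10 + 48)/(v + (-24 + 8*(-2))) = 38/(v + (-24 - 16)) = 38/(v - 40) = 38/(-40 + v))
(-5919 - 12794) + W(57 - 40) = (-5919 - 12794) + 38/(-40 + (57 - 40)) = -18713 + 38/(-40 + 17) = -18713 + 38/(-23) = -18713 + 38*(-1/23) = -18713 - 38/23 = -430437/23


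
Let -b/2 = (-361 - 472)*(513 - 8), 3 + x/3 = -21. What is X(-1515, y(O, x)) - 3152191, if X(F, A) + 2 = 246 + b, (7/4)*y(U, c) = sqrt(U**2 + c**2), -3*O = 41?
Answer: -2310617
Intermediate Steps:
x = -72 (x = -9 + 3*(-21) = -9 - 63 = -72)
O = -41/3 (O = -1/3*41 = -41/3 ≈ -13.667)
y(U, c) = 4*sqrt(U**2 + c**2)/7
b = 841330 (b = -2*(-361 - 472)*(513 - 8) = -(-1666)*505 = -2*(-420665) = 841330)
X(F, A) = 841574 (X(F, A) = -2 + (246 + 841330) = -2 + 841576 = 841574)
X(-1515, y(O, x)) - 3152191 = 841574 - 3152191 = -2310617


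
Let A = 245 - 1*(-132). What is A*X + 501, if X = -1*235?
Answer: -88094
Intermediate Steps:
A = 377 (A = 245 + 132 = 377)
X = -235
A*X + 501 = 377*(-235) + 501 = -88595 + 501 = -88094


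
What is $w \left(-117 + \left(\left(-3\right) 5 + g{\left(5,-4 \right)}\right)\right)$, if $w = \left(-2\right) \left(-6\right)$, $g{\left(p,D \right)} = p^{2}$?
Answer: $-1284$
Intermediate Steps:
$w = 12$
$w \left(-117 + \left(\left(-3\right) 5 + g{\left(5,-4 \right)}\right)\right) = 12 \left(-117 + \left(\left(-3\right) 5 + 5^{2}\right)\right) = 12 \left(-117 + \left(-15 + 25\right)\right) = 12 \left(-117 + 10\right) = 12 \left(-107\right) = -1284$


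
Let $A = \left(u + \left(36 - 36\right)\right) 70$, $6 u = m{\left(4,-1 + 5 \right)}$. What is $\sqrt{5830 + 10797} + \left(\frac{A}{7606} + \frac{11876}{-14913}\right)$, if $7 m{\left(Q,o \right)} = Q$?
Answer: $- \frac{45114718}{56714139} + \sqrt{16627} \approx 128.15$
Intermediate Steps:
$m{\left(Q,o \right)} = \frac{Q}{7}$
$u = \frac{2}{21}$ ($u = \frac{\frac{1}{7} \cdot 4}{6} = \frac{1}{6} \cdot \frac{4}{7} = \frac{2}{21} \approx 0.095238$)
$A = \frac{20}{3}$ ($A = \left(\frac{2}{21} + \left(36 - 36\right)\right) 70 = \left(\frac{2}{21} + 0\right) 70 = \frac{2}{21} \cdot 70 = \frac{20}{3} \approx 6.6667$)
$\sqrt{5830 + 10797} + \left(\frac{A}{7606} + \frac{11876}{-14913}\right) = \sqrt{5830 + 10797} + \left(\frac{20}{3 \cdot 7606} + \frac{11876}{-14913}\right) = \sqrt{16627} + \left(\frac{20}{3} \cdot \frac{1}{7606} + 11876 \left(- \frac{1}{14913}\right)\right) = \sqrt{16627} + \left(\frac{10}{11409} - \frac{11876}{14913}\right) = \sqrt{16627} - \frac{45114718}{56714139} = - \frac{45114718}{56714139} + \sqrt{16627}$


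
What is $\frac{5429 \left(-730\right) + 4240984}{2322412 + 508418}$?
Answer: $\frac{138907}{1415415} \approx 0.098139$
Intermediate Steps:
$\frac{5429 \left(-730\right) + 4240984}{2322412 + 508418} = \frac{-3963170 + 4240984}{2830830} = 277814 \cdot \frac{1}{2830830} = \frac{138907}{1415415}$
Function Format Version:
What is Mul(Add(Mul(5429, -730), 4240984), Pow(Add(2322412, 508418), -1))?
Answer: Rational(138907, 1415415) ≈ 0.098139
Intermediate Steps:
Mul(Add(Mul(5429, -730), 4240984), Pow(Add(2322412, 508418), -1)) = Mul(Add(-3963170, 4240984), Pow(2830830, -1)) = Mul(277814, Rational(1, 2830830)) = Rational(138907, 1415415)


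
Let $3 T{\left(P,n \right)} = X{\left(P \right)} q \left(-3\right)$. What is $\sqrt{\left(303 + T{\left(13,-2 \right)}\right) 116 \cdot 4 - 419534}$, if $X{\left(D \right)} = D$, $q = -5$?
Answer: $i \sqrt{248782} \approx 498.78 i$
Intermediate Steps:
$T{\left(P,n \right)} = 5 P$ ($T{\left(P,n \right)} = \frac{P \left(-5\right) \left(-3\right)}{3} = \frac{- 5 P \left(-3\right)}{3} = \frac{15 P}{3} = 5 P$)
$\sqrt{\left(303 + T{\left(13,-2 \right)}\right) 116 \cdot 4 - 419534} = \sqrt{\left(303 + 5 \cdot 13\right) 116 \cdot 4 - 419534} = \sqrt{\left(303 + 65\right) 464 - 419534} = \sqrt{368 \cdot 464 - 419534} = \sqrt{170752 - 419534} = \sqrt{-248782} = i \sqrt{248782}$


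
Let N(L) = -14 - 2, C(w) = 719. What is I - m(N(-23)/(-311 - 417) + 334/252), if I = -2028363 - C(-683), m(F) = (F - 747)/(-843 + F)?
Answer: -2797348451793/1378627 ≈ -2.0291e+6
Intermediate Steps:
N(L) = -16
m(F) = (-747 + F)/(-843 + F)
I = -2029082 (I = -2028363 - 1*719 = -2028363 - 719 = -2029082)
I - m(N(-23)/(-311 - 417) + 334/252) = -2029082 - (-747 + (-16/(-311 - 417) + 334/252))/(-843 + (-16/(-311 - 417) + 334/252)) = -2029082 - (-747 + (-16/(-728) + 334*(1/252)))/(-843 + (-16/(-728) + 334*(1/252))) = -2029082 - (-747 + (-16*(-1/728) + 167/126))/(-843 + (-16*(-1/728) + 167/126)) = -2029082 - (-747 + (2/91 + 167/126))/(-843 + (2/91 + 167/126)) = -2029082 - (-747 + 2207/1638)/(-843 + 2207/1638) = -2029082 - (-1221379)/((-1378627/1638)*1638) = -2029082 - (-1638)*(-1221379)/(1378627*1638) = -2029082 - 1*1221379/1378627 = -2029082 - 1221379/1378627 = -2797348451793/1378627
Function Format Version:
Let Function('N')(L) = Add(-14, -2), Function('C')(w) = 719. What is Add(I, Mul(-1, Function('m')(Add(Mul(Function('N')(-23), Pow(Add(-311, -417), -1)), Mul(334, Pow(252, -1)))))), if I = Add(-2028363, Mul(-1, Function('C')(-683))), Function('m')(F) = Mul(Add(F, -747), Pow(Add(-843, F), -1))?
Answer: Rational(-2797348451793, 1378627) ≈ -2.0291e+6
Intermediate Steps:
Function('N')(L) = -16
Function('m')(F) = Mul(Pow(Add(-843, F), -1), Add(-747, F)) (Function('m')(F) = Mul(Add(-747, F), Pow(Add(-843, F), -1)) = Mul(Pow(Add(-843, F), -1), Add(-747, F)))
I = -2029082 (I = Add(-2028363, Mul(-1, 719)) = Add(-2028363, -719) = -2029082)
Add(I, Mul(-1, Function('m')(Add(Mul(Function('N')(-23), Pow(Add(-311, -417), -1)), Mul(334, Pow(252, -1)))))) = Add(-2029082, Mul(-1, Mul(Pow(Add(-843, Add(Mul(-16, Pow(Add(-311, -417), -1)), Mul(334, Pow(252, -1)))), -1), Add(-747, Add(Mul(-16, Pow(Add(-311, -417), -1)), Mul(334, Pow(252, -1))))))) = Add(-2029082, Mul(-1, Mul(Pow(Add(-843, Add(Mul(-16, Pow(-728, -1)), Mul(334, Rational(1, 252)))), -1), Add(-747, Add(Mul(-16, Pow(-728, -1)), Mul(334, Rational(1, 252))))))) = Add(-2029082, Mul(-1, Mul(Pow(Add(-843, Add(Mul(-16, Rational(-1, 728)), Rational(167, 126))), -1), Add(-747, Add(Mul(-16, Rational(-1, 728)), Rational(167, 126)))))) = Add(-2029082, Mul(-1, Mul(Pow(Add(-843, Add(Rational(2, 91), Rational(167, 126))), -1), Add(-747, Add(Rational(2, 91), Rational(167, 126)))))) = Add(-2029082, Mul(-1, Mul(Pow(Add(-843, Rational(2207, 1638)), -1), Add(-747, Rational(2207, 1638))))) = Add(-2029082, Mul(-1, Mul(Pow(Rational(-1378627, 1638), -1), Rational(-1221379, 1638)))) = Add(-2029082, Mul(-1, Mul(Rational(-1638, 1378627), Rational(-1221379, 1638)))) = Add(-2029082, Mul(-1, Rational(1221379, 1378627))) = Add(-2029082, Rational(-1221379, 1378627)) = Rational(-2797348451793, 1378627)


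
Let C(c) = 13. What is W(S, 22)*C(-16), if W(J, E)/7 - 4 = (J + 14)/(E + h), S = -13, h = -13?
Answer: 3367/9 ≈ 374.11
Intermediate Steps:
W(J, E) = 28 + 7*(14 + J)/(-13 + E) (W(J, E) = 28 + 7*((J + 14)/(E - 13)) = 28 + 7*((14 + J)/(-13 + E)) = 28 + 7*(14 + J)/(-13 + E))
W(S, 22)*C(-16) = (7*(-38 - 13 + 4*22)/(-13 + 22))*13 = (7*(-38 - 13 + 88)/9)*13 = (7*(⅑)*37)*13 = (259/9)*13 = 3367/9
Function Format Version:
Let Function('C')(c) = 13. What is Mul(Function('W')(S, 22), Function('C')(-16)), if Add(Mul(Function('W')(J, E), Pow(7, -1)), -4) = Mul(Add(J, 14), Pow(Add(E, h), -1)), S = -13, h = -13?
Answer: Rational(3367, 9) ≈ 374.11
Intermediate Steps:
Function('W')(J, E) = Add(28, Mul(7, Pow(Add(-13, E), -1), Add(14, J))) (Function('W')(J, E) = Add(28, Mul(7, Mul(Add(J, 14), Pow(Add(E, -13), -1)))) = Add(28, Mul(7, Mul(Add(14, J), Pow(Add(-13, E), -1)))) = Add(28, Mul(7, Mul(Pow(Add(-13, E), -1), Add(14, J)))) = Add(28, Mul(7, Pow(Add(-13, E), -1), Add(14, J))))
Mul(Function('W')(S, 22), Function('C')(-16)) = Mul(Mul(7, Pow(Add(-13, 22), -1), Add(-38, -13, Mul(4, 22))), 13) = Mul(Mul(7, Pow(9, -1), Add(-38, -13, 88)), 13) = Mul(Mul(7, Rational(1, 9), 37), 13) = Mul(Rational(259, 9), 13) = Rational(3367, 9)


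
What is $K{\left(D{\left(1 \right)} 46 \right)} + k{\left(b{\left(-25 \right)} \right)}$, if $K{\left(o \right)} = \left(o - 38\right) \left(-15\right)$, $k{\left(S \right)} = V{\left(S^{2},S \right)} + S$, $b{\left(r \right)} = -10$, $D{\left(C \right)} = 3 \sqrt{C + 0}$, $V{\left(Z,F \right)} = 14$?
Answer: $-1496$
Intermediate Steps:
$D{\left(C \right)} = 3 \sqrt{C}$
$k{\left(S \right)} = 14 + S$
$K{\left(o \right)} = 570 - 15 o$ ($K{\left(o \right)} = \left(-38 + o\right) \left(-15\right) = 570 - 15 o$)
$K{\left(D{\left(1 \right)} 46 \right)} + k{\left(b{\left(-25 \right)} \right)} = \left(570 - 15 \cdot 3 \sqrt{1} \cdot 46\right) + \left(14 - 10\right) = \left(570 - 15 \cdot 3 \cdot 1 \cdot 46\right) + 4 = \left(570 - 15 \cdot 3 \cdot 46\right) + 4 = \left(570 - 2070\right) + 4 = -1500 + 4 = -1496$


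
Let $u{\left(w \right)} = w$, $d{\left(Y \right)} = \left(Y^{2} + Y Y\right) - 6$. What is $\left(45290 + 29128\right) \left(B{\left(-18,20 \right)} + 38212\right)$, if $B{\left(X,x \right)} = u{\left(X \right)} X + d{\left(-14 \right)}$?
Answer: $2896497396$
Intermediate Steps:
$d{\left(Y \right)} = -6 + 2 Y^{2}$ ($d{\left(Y \right)} = \left(Y^{2} + Y^{2}\right) - 6 = 2 Y^{2} - 6 = -6 + 2 Y^{2}$)
$B{\left(X,x \right)} = 386 + X^{2}$ ($B{\left(X,x \right)} = X X - \left(6 - 2 \left(-14\right)^{2}\right) = X^{2} + \left(-6 + 2 \cdot 196\right) = X^{2} + \left(-6 + 392\right) = X^{2} + 386 = 386 + X^{2}$)
$\left(45290 + 29128\right) \left(B{\left(-18,20 \right)} + 38212\right) = \left(45290 + 29128\right) \left(\left(386 + \left(-18\right)^{2}\right) + 38212\right) = 74418 \left(\left(386 + 324\right) + 38212\right) = 74418 \left(710 + 38212\right) = 74418 \cdot 38922 = 2896497396$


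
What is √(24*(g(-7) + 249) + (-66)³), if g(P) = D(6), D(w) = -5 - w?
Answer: 2*I*√70446 ≈ 530.83*I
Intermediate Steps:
g(P) = -11 (g(P) = -5 - 1*6 = -5 - 6 = -11)
√(24*(g(-7) + 249) + (-66)³) = √(24*(-11 + 249) + (-66)³) = √(24*238 - 287496) = √(5712 - 287496) = √(-281784) = 2*I*√70446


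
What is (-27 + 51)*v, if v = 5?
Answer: 120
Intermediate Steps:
(-27 + 51)*v = (-27 + 51)*5 = 24*5 = 120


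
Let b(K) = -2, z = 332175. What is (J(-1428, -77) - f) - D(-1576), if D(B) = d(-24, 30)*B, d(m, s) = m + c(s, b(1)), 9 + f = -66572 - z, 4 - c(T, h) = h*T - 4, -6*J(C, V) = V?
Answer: 2808677/6 ≈ 4.6811e+5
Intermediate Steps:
J(C, V) = -V/6
c(T, h) = 8 - T*h (c(T, h) = 4 - (h*T - 4) = 4 - (T*h - 4) = 4 - (-4 + T*h) = 4 + (4 - T*h) = 8 - T*h)
f = -398756 (f = -9 + (-66572 - 1*332175) = -9 + (-66572 - 332175) = -9 - 398747 = -398756)
d(m, s) = 8 + m + 2*s (d(m, s) = m + (8 - 1*s*(-2)) = m + (8 + 2*s) = 8 + m + 2*s)
D(B) = 44*B (D(B) = (8 - 24 + 2*30)*B = (8 - 24 + 60)*B = 44*B)
(J(-1428, -77) - f) - D(-1576) = (-1/6*(-77) - 1*(-398756)) - 44*(-1576) = (77/6 + 398756) - 1*(-69344) = 2392613/6 + 69344 = 2808677/6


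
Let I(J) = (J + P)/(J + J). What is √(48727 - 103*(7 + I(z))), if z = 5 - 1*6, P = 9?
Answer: √48418 ≈ 220.04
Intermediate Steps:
z = -1 (z = 5 - 6 = -1)
I(J) = (9 + J)/(2*J) (I(J) = (J + 9)/(J + J) = (9 + J)/((2*J)) = (9 + J)*(1/(2*J)) = (9 + J)/(2*J))
√(48727 - 103*(7 + I(z))) = √(48727 - 103*(7 + (½)*(9 - 1)/(-1))) = √(48727 - 103*(7 + (½)*(-1)*8)) = √(48727 - 103*(7 - 4)) = √(48727 - 103*3) = √(48727 - 309) = √48418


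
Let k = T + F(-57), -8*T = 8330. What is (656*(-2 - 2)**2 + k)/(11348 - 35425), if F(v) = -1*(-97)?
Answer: -38207/96308 ≈ -0.39672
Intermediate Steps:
T = -4165/4 (T = -1/8*8330 = -4165/4 ≈ -1041.3)
F(v) = 97
k = -3777/4 (k = -4165/4 + 97 = -3777/4 ≈ -944.25)
(656*(-2 - 2)**2 + k)/(11348 - 35425) = (656*(-2 - 2)**2 - 3777/4)/(11348 - 35425) = (656*(-4)**2 - 3777/4)/(-24077) = (656*16 - 3777/4)*(-1/24077) = (10496 - 3777/4)*(-1/24077) = (38207/4)*(-1/24077) = -38207/96308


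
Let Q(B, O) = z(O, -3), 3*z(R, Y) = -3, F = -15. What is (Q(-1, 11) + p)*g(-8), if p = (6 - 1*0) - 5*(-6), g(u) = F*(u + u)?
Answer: 8400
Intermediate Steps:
z(R, Y) = -1 (z(R, Y) = (⅓)*(-3) = -1)
Q(B, O) = -1
g(u) = -30*u (g(u) = -15*(u + u) = -30*u)
p = 36 (p = (6 + 0) + 30 = 6 + 30 = 36)
(Q(-1, 11) + p)*g(-8) = (-1 + 36)*(-30*(-8)) = 35*240 = 8400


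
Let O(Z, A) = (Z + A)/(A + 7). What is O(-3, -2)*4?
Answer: -4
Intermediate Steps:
O(Z, A) = (A + Z)/(7 + A)
O(-3, -2)*4 = ((-2 - 3)/(7 - 2))*4 = (-5/5)*4 = ((⅕)*(-5))*4 = -1*4 = -4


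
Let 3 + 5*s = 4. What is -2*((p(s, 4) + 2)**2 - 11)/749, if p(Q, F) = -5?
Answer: 4/749 ≈ 0.0053405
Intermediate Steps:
s = 1/5 (s = -3/5 + (1/5)*4 = -3/5 + 4/5 = 1/5 ≈ 0.20000)
-2*((p(s, 4) + 2)**2 - 11)/749 = -2*((-5 + 2)**2 - 11)/749 = -2*((-3)**2 - 11)*(1/749) = -2*(9 - 11)*(1/749) = -2*(-2)*(1/749) = 4*(1/749) = 4/749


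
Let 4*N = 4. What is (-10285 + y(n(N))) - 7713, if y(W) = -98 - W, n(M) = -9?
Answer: -18087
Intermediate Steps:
N = 1 (N = (1/4)*4 = 1)
(-10285 + y(n(N))) - 7713 = (-10285 + (-98 - 1*(-9))) - 7713 = (-10285 + (-98 + 9)) - 7713 = (-10285 - 89) - 7713 = -10374 - 7713 = -18087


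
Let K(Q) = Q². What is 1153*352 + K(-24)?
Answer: 406432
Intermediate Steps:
1153*352 + K(-24) = 1153*352 + (-24)² = 405856 + 576 = 406432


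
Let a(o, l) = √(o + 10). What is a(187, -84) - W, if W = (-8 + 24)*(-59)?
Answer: 944 + √197 ≈ 958.04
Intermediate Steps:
W = -944 (W = 16*(-59) = -944)
a(o, l) = √(10 + o)
a(187, -84) - W = √(10 + 187) - 1*(-944) = √197 + 944 = 944 + √197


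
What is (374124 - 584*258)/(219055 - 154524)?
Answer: 223452/64531 ≈ 3.4627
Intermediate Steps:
(374124 - 584*258)/(219055 - 154524) = (374124 - 150672)/64531 = 223452*(1/64531) = 223452/64531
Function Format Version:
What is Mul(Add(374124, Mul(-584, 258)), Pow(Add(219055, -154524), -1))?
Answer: Rational(223452, 64531) ≈ 3.4627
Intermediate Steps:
Mul(Add(374124, Mul(-584, 258)), Pow(Add(219055, -154524), -1)) = Mul(Add(374124, -150672), Pow(64531, -1)) = Mul(223452, Rational(1, 64531)) = Rational(223452, 64531)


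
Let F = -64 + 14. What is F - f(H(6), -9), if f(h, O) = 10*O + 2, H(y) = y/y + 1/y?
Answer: 38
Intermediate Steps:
H(y) = 1 + 1/y
f(h, O) = 2 + 10*O
F = -50
F - f(H(6), -9) = -50 - (2 + 10*(-9)) = -50 - (2 - 90) = -50 - 1*(-88) = -50 + 88 = 38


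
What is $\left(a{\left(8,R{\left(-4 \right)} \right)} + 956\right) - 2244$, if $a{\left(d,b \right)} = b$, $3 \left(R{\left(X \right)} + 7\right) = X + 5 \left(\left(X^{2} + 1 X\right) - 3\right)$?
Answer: $- \frac{3844}{3} \approx -1281.3$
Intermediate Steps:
$R{\left(X \right)} = -12 + 2 X + \frac{5 X^{2}}{3}$ ($R{\left(X \right)} = -7 + \frac{X + 5 \left(\left(X^{2} + 1 X\right) - 3\right)}{3} = -7 + \frac{X + 5 \left(\left(X^{2} + X\right) - 3\right)}{3} = -7 + \frac{X + 5 \left(\left(X + X^{2}\right) - 3\right)}{3} = -7 + \frac{X + 5 \left(-3 + X + X^{2}\right)}{3} = -7 + \frac{X + \left(-15 + 5 X + 5 X^{2}\right)}{3} = -7 + \frac{-15 + 5 X^{2} + 6 X}{3} = -7 + \left(-5 + 2 X + \frac{5 X^{2}}{3}\right) = -12 + 2 X + \frac{5 X^{2}}{3}$)
$\left(a{\left(8,R{\left(-4 \right)} \right)} + 956\right) - 2244 = \left(\left(-12 + 2 \left(-4\right) + \frac{5 \left(-4\right)^{2}}{3}\right) + 956\right) - 2244 = \left(\left(-12 - 8 + \frac{5}{3} \cdot 16\right) + 956\right) - 2244 = \left(\left(-12 - 8 + \frac{80}{3}\right) + 956\right) - 2244 = \left(\frac{20}{3} + 956\right) - 2244 = \frac{2888}{3} - 2244 = - \frac{3844}{3}$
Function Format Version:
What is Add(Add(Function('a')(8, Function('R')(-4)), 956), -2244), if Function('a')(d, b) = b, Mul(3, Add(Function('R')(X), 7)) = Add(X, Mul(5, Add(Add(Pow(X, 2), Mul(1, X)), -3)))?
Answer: Rational(-3844, 3) ≈ -1281.3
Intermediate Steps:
Function('R')(X) = Add(-12, Mul(2, X), Mul(Rational(5, 3), Pow(X, 2))) (Function('R')(X) = Add(-7, Mul(Rational(1, 3), Add(X, Mul(5, Add(Add(Pow(X, 2), Mul(1, X)), -3))))) = Add(-7, Mul(Rational(1, 3), Add(X, Mul(5, Add(Add(Pow(X, 2), X), -3))))) = Add(-7, Mul(Rational(1, 3), Add(X, Mul(5, Add(Add(X, Pow(X, 2)), -3))))) = Add(-7, Mul(Rational(1, 3), Add(X, Mul(5, Add(-3, X, Pow(X, 2)))))) = Add(-7, Mul(Rational(1, 3), Add(X, Add(-15, Mul(5, X), Mul(5, Pow(X, 2)))))) = Add(-7, Mul(Rational(1, 3), Add(-15, Mul(5, Pow(X, 2)), Mul(6, X)))) = Add(-7, Add(-5, Mul(2, X), Mul(Rational(5, 3), Pow(X, 2)))) = Add(-12, Mul(2, X), Mul(Rational(5, 3), Pow(X, 2))))
Add(Add(Function('a')(8, Function('R')(-4)), 956), -2244) = Add(Add(Add(-12, Mul(2, -4), Mul(Rational(5, 3), Pow(-4, 2))), 956), -2244) = Add(Add(Add(-12, -8, Mul(Rational(5, 3), 16)), 956), -2244) = Add(Add(Add(-12, -8, Rational(80, 3)), 956), -2244) = Add(Add(Rational(20, 3), 956), -2244) = Add(Rational(2888, 3), -2244) = Rational(-3844, 3)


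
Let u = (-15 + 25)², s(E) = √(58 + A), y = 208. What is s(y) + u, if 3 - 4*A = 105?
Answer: 100 + √130/2 ≈ 105.70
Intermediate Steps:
A = -51/2 (A = ¾ - ¼*105 = ¾ - 105/4 = -51/2 ≈ -25.500)
s(E) = √130/2 (s(E) = √(58 - 51/2) = √(65/2) = √130/2)
u = 100 (u = 10² = 100)
s(y) + u = √130/2 + 100 = 100 + √130/2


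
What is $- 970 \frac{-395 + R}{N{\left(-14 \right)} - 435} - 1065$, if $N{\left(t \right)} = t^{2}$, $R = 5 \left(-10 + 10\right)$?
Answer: $- \frac{637685}{239} \approx -2668.1$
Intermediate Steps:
$R = 0$ ($R = 5 \cdot 0 = 0$)
$- 970 \frac{-395 + R}{N{\left(-14 \right)} - 435} - 1065 = - 970 \frac{-395 + 0}{\left(-14\right)^{2} - 435} - 1065 = - 970 \left(- \frac{395}{196 - 435}\right) - 1065 = - 970 \left(- \frac{395}{-239}\right) - 1065 = - 970 \left(\left(-395\right) \left(- \frac{1}{239}\right)\right) - 1065 = \left(-970\right) \frac{395}{239} - 1065 = - \frac{383150}{239} - 1065 = - \frac{637685}{239}$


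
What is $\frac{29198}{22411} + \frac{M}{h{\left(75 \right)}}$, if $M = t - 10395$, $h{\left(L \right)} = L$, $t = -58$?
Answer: $- \frac{232072333}{1680825} \approx -138.07$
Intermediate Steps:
$M = -10453$ ($M = -58 - 10395 = -10453$)
$\frac{29198}{22411} + \frac{M}{h{\left(75 \right)}} = \frac{29198}{22411} - \frac{10453}{75} = - \frac{232072333}{1680825}$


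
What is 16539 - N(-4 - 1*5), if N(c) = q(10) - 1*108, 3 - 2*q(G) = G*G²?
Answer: 34291/2 ≈ 17146.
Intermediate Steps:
q(G) = 3/2 - G³/2 (q(G) = 3/2 - G*G²/2 = 3/2 - G³/2)
N(c) = -1213/2 (N(c) = (3/2 - ½*10³) - 1*108 = (3/2 - ½*1000) - 108 = (3/2 - 500) - 108 = -997/2 - 108 = -1213/2)
16539 - N(-4 - 1*5) = 16539 - 1*(-1213/2) = 16539 + 1213/2 = 34291/2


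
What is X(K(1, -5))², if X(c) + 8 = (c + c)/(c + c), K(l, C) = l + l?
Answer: 49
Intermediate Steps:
K(l, C) = 2*l
X(c) = -7 (X(c) = -8 + (c + c)/(c + c) = -8 + (2*c)/((2*c)) = -8 + (2*c)*(1/(2*c)) = -8 + 1 = -7)
X(K(1, -5))² = (-7)² = 49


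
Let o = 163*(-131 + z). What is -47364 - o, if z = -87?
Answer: -11830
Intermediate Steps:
o = -35534 (o = 163*(-131 - 87) = 163*(-218) = -35534)
-47364 - o = -47364 - 1*(-35534) = -47364 + 35534 = -11830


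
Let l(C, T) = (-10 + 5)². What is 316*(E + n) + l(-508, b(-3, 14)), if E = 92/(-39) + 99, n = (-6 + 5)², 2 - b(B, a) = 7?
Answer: 1204303/39 ≈ 30880.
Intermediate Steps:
b(B, a) = -5 (b(B, a) = 2 - 1*7 = 2 - 7 = -5)
l(C, T) = 25 (l(C, T) = (-5)² = 25)
n = 1 (n = (-1)² = 1)
E = 3769/39 (E = 92*(-1/39) + 99 = -92/39 + 99 = 3769/39 ≈ 96.641)
316*(E + n) + l(-508, b(-3, 14)) = 316*(3769/39 + 1) + 25 = 316*(3808/39) + 25 = 1203328/39 + 25 = 1204303/39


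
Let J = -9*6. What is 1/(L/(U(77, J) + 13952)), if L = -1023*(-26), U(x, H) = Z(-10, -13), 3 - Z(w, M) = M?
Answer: 2328/4433 ≈ 0.52515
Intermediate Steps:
Z(w, M) = 3 - M
J = -54
U(x, H) = 16 (U(x, H) = 3 - 1*(-13) = 3 + 13 = 16)
L = 26598
1/(L/(U(77, J) + 13952)) = 1/(26598/(16 + 13952)) = 1/(26598/13968) = 1/(26598*(1/13968)) = 1/(4433/2328) = 2328/4433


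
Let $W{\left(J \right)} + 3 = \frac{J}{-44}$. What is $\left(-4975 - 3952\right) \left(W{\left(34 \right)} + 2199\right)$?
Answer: $- \frac{431129465}{22} \approx -1.9597 \cdot 10^{7}$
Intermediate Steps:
$W{\left(J \right)} = -3 - \frac{J}{44}$ ($W{\left(J \right)} = -3 + \frac{J}{-44} = -3 + J \left(- \frac{1}{44}\right) = -3 - \frac{J}{44}$)
$\left(-4975 - 3952\right) \left(W{\left(34 \right)} + 2199\right) = \left(-4975 - 3952\right) \left(\left(-3 - \frac{17}{22}\right) + 2199\right) = - 8927 \left(\left(-3 - \frac{17}{22}\right) + 2199\right) = - 8927 \left(- \frac{83}{22} + 2199\right) = \left(-8927\right) \frac{48295}{22} = - \frac{431129465}{22}$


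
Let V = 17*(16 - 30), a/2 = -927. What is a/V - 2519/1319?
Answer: 922952/156961 ≈ 5.8801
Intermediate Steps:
a = -1854 (a = 2*(-927) = -1854)
V = -238 (V = 17*(-14) = -238)
a/V - 2519/1319 = -1854/(-238) - 2519/1319 = -1854*(-1/238) - 2519*1/1319 = 927/119 - 2519/1319 = 922952/156961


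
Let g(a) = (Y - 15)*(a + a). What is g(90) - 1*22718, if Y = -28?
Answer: -30458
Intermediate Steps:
g(a) = -86*a (g(a) = (-28 - 15)*(a + a) = -86*a)
g(90) - 1*22718 = -86*90 - 1*22718 = -7740 - 22718 = -30458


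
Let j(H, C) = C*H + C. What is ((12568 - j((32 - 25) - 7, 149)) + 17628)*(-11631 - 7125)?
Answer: -563561532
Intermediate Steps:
j(H, C) = C + C*H
((12568 - j((32 - 25) - 7, 149)) + 17628)*(-11631 - 7125) = ((12568 - 149*(1 + ((32 - 25) - 7))) + 17628)*(-11631 - 7125) = ((12568 - 149*(1 + (7 - 7))) + 17628)*(-18756) = ((12568 - 149*(1 + 0)) + 17628)*(-18756) = ((12568 - 149) + 17628)*(-18756) = (12419 + 17628)*(-18756) = 30047*(-18756) = -563561532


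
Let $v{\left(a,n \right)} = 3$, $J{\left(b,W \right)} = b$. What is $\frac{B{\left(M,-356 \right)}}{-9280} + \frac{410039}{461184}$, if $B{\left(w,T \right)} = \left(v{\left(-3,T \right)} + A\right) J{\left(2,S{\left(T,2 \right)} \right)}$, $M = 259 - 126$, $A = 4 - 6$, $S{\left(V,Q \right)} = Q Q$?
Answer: $\frac{59441243}{66871680} \approx 0.88889$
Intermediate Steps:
$S{\left(V,Q \right)} = Q^{2}$
$A = -2$ ($A = 4 - 6 = -2$)
$M = 133$
$B{\left(w,T \right)} = 2$ ($B{\left(w,T \right)} = \left(3 - 2\right) 2 = 1 \cdot 2 = 2$)
$\frac{B{\left(M,-356 \right)}}{-9280} + \frac{410039}{461184} = \frac{2}{-9280} + \frac{410039}{461184} = 2 \left(- \frac{1}{9280}\right) + 410039 \cdot \frac{1}{461184} = - \frac{1}{4640} + \frac{410039}{461184} = \frac{59441243}{66871680}$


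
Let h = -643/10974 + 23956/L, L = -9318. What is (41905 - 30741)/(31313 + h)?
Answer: 190263832008/533610808583 ≈ 0.35656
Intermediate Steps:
h = -44814103/17042622 (h = -643/10974 + 23956/(-9318) = -643*1/10974 + 23956*(-1/9318) = -643/10974 - 11978/4659 = -44814103/17042622 ≈ -2.6295)
(41905 - 30741)/(31313 + h) = (41905 - 30741)/(31313 - 44814103/17042622) = 11164/(533610808583/17042622) = 11164*(17042622/533610808583) = 190263832008/533610808583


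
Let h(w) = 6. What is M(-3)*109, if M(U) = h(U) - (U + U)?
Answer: 1308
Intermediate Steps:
M(U) = 6 - 2*U (M(U) = 6 - (U + U) = 6 - 2*U)
M(-3)*109 = (6 - 2*(-3))*109 = (6 + 6)*109 = 12*109 = 1308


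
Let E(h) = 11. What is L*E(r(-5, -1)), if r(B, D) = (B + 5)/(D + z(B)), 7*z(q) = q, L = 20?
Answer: 220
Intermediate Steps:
z(q) = q/7
r(B, D) = (5 + B)/(D + B/7) (r(B, D) = (B + 5)/(D + B/7) = (5 + B)/(D + B/7))
L*E(r(-5, -1)) = 20*11 = 220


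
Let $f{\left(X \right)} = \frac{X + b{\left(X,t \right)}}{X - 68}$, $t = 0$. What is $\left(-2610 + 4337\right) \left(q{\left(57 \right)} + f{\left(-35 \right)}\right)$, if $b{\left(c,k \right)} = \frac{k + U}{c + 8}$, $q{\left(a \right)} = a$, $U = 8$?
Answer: $\frac{275404690}{2781} \approx 99031.0$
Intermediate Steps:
$b{\left(c,k \right)} = \frac{8 + k}{8 + c}$ ($b{\left(c,k \right)} = \frac{k + 8}{c + 8} = \frac{8 + k}{8 + c}$)
$f{\left(X \right)} = \frac{X + \frac{8}{8 + X}}{-68 + X}$ ($f{\left(X \right)} = \frac{X + \frac{8 + 0}{8 + X}}{X - 68} = \frac{X + \frac{1}{8 + X} 8}{-68 + X} = \frac{X + \frac{8}{8 + X}}{-68 + X}$)
$\left(-2610 + 4337\right) \left(q{\left(57 \right)} + f{\left(-35 \right)}\right) = \left(-2610 + 4337\right) \left(57 + \frac{8 - 35 \left(8 - 35\right)}{\left(-68 - 35\right) \left(8 - 35\right)}\right) = 1727 \left(57 + \frac{8 - -945}{\left(-103\right) \left(-27\right)}\right) = 1727 \left(57 - - \frac{8 + 945}{2781}\right) = 1727 \left(57 - \left(- \frac{1}{2781}\right) 953\right) = 1727 \left(57 + \frac{953}{2781}\right) = 1727 \cdot \frac{159470}{2781} = \frac{275404690}{2781}$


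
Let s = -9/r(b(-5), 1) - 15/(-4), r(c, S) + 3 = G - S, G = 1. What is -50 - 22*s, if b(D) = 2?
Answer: -397/2 ≈ -198.50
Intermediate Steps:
r(c, S) = -2 - S (r(c, S) = -3 + (1 - S) = -2 - S)
s = 27/4 (s = -9/(-2 - 1*1) - 15/(-4) = -9/(-2 - 1) - 15*(-¼) = -9/(-3) + 15/4 = -9*(-⅓) + 15/4 = 3 + 15/4 = 27/4 ≈ 6.7500)
-50 - 22*s = -50 - 22*27/4 = -50 - 297/2 = -397/2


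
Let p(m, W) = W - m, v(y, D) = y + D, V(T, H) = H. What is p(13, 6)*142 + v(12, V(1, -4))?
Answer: -986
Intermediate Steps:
v(y, D) = D + y
p(13, 6)*142 + v(12, V(1, -4)) = (6 - 1*13)*142 + (-4 + 12) = (6 - 13)*142 + 8 = -7*142 + 8 = -994 + 8 = -986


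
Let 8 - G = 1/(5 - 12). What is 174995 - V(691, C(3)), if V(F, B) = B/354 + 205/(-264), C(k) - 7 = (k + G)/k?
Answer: 19080136205/109032 ≈ 1.7500e+5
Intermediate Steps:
G = 57/7 (G = 8 - 1/(5 - 12) = 8 - 1/(-7) = 8 - 1*(-⅐) = 8 + ⅐ = 57/7 ≈ 8.1429)
C(k) = 7 + (57/7 + k)/k (C(k) = 7 + (k + 57/7)/k = 7 + (57/7 + k)/k)
V(F, B) = -205/264 + B/354 (V(F, B) = B*(1/354) + 205*(-1/264) = B/354 - 205/264 = -205/264 + B/354)
174995 - V(691, C(3)) = 174995 - (-205/264 + (8 + (57/7)/3)/354) = 174995 - (-205/264 + (8 + (57/7)*(⅓))/354) = 174995 - (-205/264 + (8 + 19/7)/354) = 174995 - (-205/264 + (1/354)*(75/7)) = 174995 - (-205/264 + 25/826) = 174995 - 1*(-81365/109032) = 174995 + 81365/109032 = 19080136205/109032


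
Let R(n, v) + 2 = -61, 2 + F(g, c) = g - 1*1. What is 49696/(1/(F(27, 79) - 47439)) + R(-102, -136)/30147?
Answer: -23678818856181/10049 ≈ -2.3563e+9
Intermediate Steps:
F(g, c) = -3 + g (F(g, c) = -2 + (g - 1*1) = -2 + (g - 1) = -2 + (-1 + g) = -3 + g)
R(n, v) = -63 (R(n, v) = -2 - 61 = -63)
49696/(1/(F(27, 79) - 47439)) + R(-102, -136)/30147 = 49696/(1/((-3 + 27) - 47439)) - 63/30147 = 49696/(1/(24 - 47439)) - 63*1/30147 = 49696/(1/(-47415)) - 21/10049 = 49696/(-1/47415) - 21/10049 = 49696*(-47415) - 21/10049 = -2356335840 - 21/10049 = -23678818856181/10049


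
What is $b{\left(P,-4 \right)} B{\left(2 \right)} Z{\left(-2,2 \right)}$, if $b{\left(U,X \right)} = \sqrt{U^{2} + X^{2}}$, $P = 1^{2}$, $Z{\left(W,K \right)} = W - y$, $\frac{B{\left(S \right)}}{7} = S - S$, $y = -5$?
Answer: $0$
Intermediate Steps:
$B{\left(S \right)} = 0$ ($B{\left(S \right)} = 7 \left(S - S\right) = 7 \cdot 0 = 0$)
$Z{\left(W,K \right)} = 5 + W$ ($Z{\left(W,K \right)} = W - -5 = W + 5 = 5 + W$)
$P = 1$
$b{\left(P,-4 \right)} B{\left(2 \right)} Z{\left(-2,2 \right)} = \sqrt{1^{2} + \left(-4\right)^{2}} \cdot 0 \left(5 - 2\right) = \sqrt{1 + 16} \cdot 0 \cdot 3 = \sqrt{17} \cdot 0 \cdot 3 = 0 \cdot 3 = 0$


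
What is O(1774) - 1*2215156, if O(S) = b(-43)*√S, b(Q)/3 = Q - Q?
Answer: -2215156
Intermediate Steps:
b(Q) = 0 (b(Q) = 3*(Q - Q) = 3*0 = 0)
O(S) = 0 (O(S) = 0*√S = 0)
O(1774) - 1*2215156 = 0 - 1*2215156 = 0 - 2215156 = -2215156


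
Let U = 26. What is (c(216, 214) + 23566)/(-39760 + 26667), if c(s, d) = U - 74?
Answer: -23518/13093 ≈ -1.7962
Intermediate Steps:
c(s, d) = -48 (c(s, d) = 26 - 74 = -48)
(c(216, 214) + 23566)/(-39760 + 26667) = (-48 + 23566)/(-39760 + 26667) = 23518/(-13093) = 23518*(-1/13093) = -23518/13093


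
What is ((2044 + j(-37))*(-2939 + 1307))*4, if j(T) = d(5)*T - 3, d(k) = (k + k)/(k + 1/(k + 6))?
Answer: -89944416/7 ≈ -1.2849e+7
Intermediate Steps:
d(k) = 2*k/(k + 1/(6 + k)) (d(k) = (2*k)/(k + 1/(6 + k)) = 2*k/(k + 1/(6 + k)))
j(T) = -3 + 55*T/28 (j(T) = (2*5*(6 + 5)/(1 + 5² + 6*5))*T - 3 = (2*5*11/(1 + 25 + 30))*T - 3 = (2*5*11/56)*T - 3 = (2*5*(1/56)*11)*T - 3 = 55*T/28 - 3 = -3 + 55*T/28)
((2044 + j(-37))*(-2939 + 1307))*4 = ((2044 + (-3 + (55/28)*(-37)))*(-2939 + 1307))*4 = ((2044 + (-3 - 2035/28))*(-1632))*4 = ((2044 - 2119/28)*(-1632))*4 = ((55113/28)*(-1632))*4 = -22486104/7*4 = -89944416/7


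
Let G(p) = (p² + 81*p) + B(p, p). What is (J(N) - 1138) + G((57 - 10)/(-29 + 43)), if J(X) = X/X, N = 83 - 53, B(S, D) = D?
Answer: -166687/196 ≈ -850.44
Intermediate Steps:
N = 30
J(X) = 1
G(p) = p² + 82*p (G(p) = (p² + 81*p) + p = p² + 82*p)
(J(N) - 1138) + G((57 - 10)/(-29 + 43)) = (1 - 1138) + ((57 - 10)/(-29 + 43))*(82 + (57 - 10)/(-29 + 43)) = -1137 + (47/14)*(82 + 47/14) = -1137 + (47*(1/14))*(82 + 47*(1/14)) = -1137 + 47*(82 + 47/14)/14 = -1137 + (47/14)*(1195/14) = -1137 + 56165/196 = -166687/196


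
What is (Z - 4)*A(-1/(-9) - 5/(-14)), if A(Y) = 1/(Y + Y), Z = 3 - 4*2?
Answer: -567/59 ≈ -9.6102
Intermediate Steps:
Z = -5 (Z = 3 - 8 = -5)
A(Y) = 1/(2*Y)
(Z - 4)*A(-1/(-9) - 5/(-14)) = (-5 - 4)*(1/(2*(-1/(-9) - 5/(-14)))) = -9/(2*(-1*(-⅑) - 5*(-1/14))) = -9/(2*(⅑ + 5/14)) = -9/(2*59/126) = -9*126/(2*59) = -9*63/59 = -567/59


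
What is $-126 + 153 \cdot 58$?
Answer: $8748$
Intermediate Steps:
$-126 + 153 \cdot 58 = -126 + 8874 = 8748$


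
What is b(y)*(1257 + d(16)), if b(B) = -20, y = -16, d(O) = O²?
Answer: -30260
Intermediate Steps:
b(y)*(1257 + d(16)) = -20*(1257 + 16²) = -20*(1257 + 256) = -20*1513 = -30260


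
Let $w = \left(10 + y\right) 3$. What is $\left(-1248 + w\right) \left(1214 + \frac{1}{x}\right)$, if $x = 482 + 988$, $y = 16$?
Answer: $- \frac{69598659}{49} \approx -1.4204 \cdot 10^{6}$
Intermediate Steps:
$x = 1470$
$w = 78$ ($w = \left(10 + 16\right) 3 = 26 \cdot 3 = 78$)
$\left(-1248 + w\right) \left(1214 + \frac{1}{x}\right) = \left(-1248 + 78\right) \left(1214 + \frac{1}{1470}\right) = - 1170 \left(1214 + \frac{1}{1470}\right) = \left(-1170\right) \frac{1784581}{1470} = - \frac{69598659}{49}$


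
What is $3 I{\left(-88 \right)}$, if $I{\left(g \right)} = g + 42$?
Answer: $-138$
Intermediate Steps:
$I{\left(g \right)} = 42 + g$
$3 I{\left(-88 \right)} = 3 \left(42 - 88\right) = 3 \left(-46\right) = -138$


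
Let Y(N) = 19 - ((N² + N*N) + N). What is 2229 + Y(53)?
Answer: -3423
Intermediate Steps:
Y(N) = 19 - N - 2*N² (Y(N) = 19 - ((N² + N²) + N) = 19 - (2*N² + N) = 19 - (N + 2*N²) = 19 + (-N - 2*N²) = 19 - N - 2*N²)
2229 + Y(53) = 2229 + (19 - 1*53 - 2*53²) = 2229 + (19 - 53 - 2*2809) = 2229 + (19 - 53 - 5618) = 2229 - 5652 = -3423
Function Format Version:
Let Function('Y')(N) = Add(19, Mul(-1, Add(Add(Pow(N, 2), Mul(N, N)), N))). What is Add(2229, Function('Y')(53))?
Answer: -3423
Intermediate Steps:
Function('Y')(N) = Add(19, Mul(-1, N), Mul(-2, Pow(N, 2))) (Function('Y')(N) = Add(19, Mul(-1, Add(Add(Pow(N, 2), Pow(N, 2)), N))) = Add(19, Mul(-1, Add(Mul(2, Pow(N, 2)), N))) = Add(19, Mul(-1, Add(N, Mul(2, Pow(N, 2))))) = Add(19, Add(Mul(-1, N), Mul(-2, Pow(N, 2)))) = Add(19, Mul(-1, N), Mul(-2, Pow(N, 2))))
Add(2229, Function('Y')(53)) = Add(2229, Add(19, Mul(-1, 53), Mul(-2, Pow(53, 2)))) = Add(2229, Add(19, -53, Mul(-2, 2809))) = Add(2229, Add(19, -53, -5618)) = Add(2229, -5652) = -3423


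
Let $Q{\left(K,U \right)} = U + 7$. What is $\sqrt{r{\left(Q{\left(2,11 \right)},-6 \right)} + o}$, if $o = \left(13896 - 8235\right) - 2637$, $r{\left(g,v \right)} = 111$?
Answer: $\sqrt{3135} \approx 55.991$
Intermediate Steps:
$Q{\left(K,U \right)} = 7 + U$
$o = 3024$ ($o = \left(13896 - 8235\right) - 2637 = 5661 - 2637 = 3024$)
$\sqrt{r{\left(Q{\left(2,11 \right)},-6 \right)} + o} = \sqrt{111 + 3024} = \sqrt{3135}$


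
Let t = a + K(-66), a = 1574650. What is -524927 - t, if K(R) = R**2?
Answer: -2103933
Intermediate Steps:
t = 1579006 (t = 1574650 + (-66)**2 = 1574650 + 4356 = 1579006)
-524927 - t = -524927 - 1*1579006 = -524927 - 1579006 = -2103933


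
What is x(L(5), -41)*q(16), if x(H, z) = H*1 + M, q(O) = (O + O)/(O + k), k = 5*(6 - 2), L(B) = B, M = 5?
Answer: 80/9 ≈ 8.8889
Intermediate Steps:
k = 20 (k = 5*4 = 20)
q(O) = 2*O/(20 + O) (q(O) = (O + O)/(O + 20) = (2*O)/(20 + O) = 2*O/(20 + O))
x(H, z) = 5 + H (x(H, z) = H*1 + 5 = H + 5 = 5 + H)
x(L(5), -41)*q(16) = (5 + 5)*(2*16/(20 + 16)) = 10*(2*16/36) = 10*(2*16*(1/36)) = 10*(8/9) = 80/9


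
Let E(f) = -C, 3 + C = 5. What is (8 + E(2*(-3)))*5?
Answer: 30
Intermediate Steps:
C = 2 (C = -3 + 5 = 2)
E(f) = -2 (E(f) = -1*2 = -2)
(8 + E(2*(-3)))*5 = (8 - 2)*5 = 6*5 = 30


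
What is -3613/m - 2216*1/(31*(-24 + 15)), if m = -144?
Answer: 49153/1488 ≈ 33.033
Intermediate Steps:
-3613/m - 2216*1/(31*(-24 + 15)) = -3613/(-144) - 2216*1/(31*(-24 + 15)) = -3613*(-1/144) - 2216/((-9*31)) = 3613/144 - 2216/(-279) = 3613/144 - 2216*(-1/279) = 3613/144 + 2216/279 = 49153/1488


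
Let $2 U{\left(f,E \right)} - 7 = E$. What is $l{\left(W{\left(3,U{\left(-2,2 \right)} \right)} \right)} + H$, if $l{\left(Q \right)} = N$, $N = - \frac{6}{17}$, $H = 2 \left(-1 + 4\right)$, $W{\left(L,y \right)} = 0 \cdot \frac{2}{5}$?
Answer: $\frac{96}{17} \approx 5.6471$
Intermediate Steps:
$U{\left(f,E \right)} = \frac{7}{2} + \frac{E}{2}$
$W{\left(L,y \right)} = 0$ ($W{\left(L,y \right)} = 0 \cdot 2 \cdot \frac{1}{5} = 0 \cdot \frac{2}{5} = 0$)
$H = 6$ ($H = 2 \cdot 3 = 6$)
$N = - \frac{6}{17}$ ($N = \left(-6\right) \frac{1}{17} = - \frac{6}{17} \approx -0.35294$)
$l{\left(Q \right)} = - \frac{6}{17}$
$l{\left(W{\left(3,U{\left(-2,2 \right)} \right)} \right)} + H = - \frac{6}{17} + 6 = \frac{96}{17}$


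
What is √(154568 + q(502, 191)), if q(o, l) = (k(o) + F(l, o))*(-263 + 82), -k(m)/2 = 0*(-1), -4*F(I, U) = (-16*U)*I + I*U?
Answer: I*√259701358/2 ≈ 8057.6*I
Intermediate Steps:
F(I, U) = 15*I*U/4 (F(I, U) = -((-16*U)*I + I*U)/4 = -(-16*I*U + I*U)/4 = -(-15)*I*U/4 = 15*I*U/4)
k(m) = 0 (k(m) = -0*(-1) = -2*0 = 0)
q(o, l) = -2715*l*o/4 (q(o, l) = (0 + 15*l*o/4)*(-263 + 82) = (15*l*o/4)*(-181) = -2715*l*o/4)
√(154568 + q(502, 191)) = √(154568 - 2715/4*191*502) = √(154568 - 130159815/2) = √(-129850679/2) = I*√259701358/2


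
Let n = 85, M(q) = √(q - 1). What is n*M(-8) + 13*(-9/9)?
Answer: -13 + 255*I ≈ -13.0 + 255.0*I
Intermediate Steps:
M(q) = √(-1 + q)
n*M(-8) + 13*(-9/9) = 85*√(-1 - 8) + 13*(-9/9) = 85*√(-9) + 13*(-9*⅑) = 85*(3*I) + 13*(-1) = 255*I - 13 = -13 + 255*I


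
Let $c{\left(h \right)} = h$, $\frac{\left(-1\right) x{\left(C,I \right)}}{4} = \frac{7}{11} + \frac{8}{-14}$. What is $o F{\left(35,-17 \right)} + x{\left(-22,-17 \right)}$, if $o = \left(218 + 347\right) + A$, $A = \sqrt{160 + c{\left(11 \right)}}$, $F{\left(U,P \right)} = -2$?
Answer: $- \frac{87030}{77} - 6 \sqrt{19} \approx -1156.4$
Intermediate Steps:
$x{\left(C,I \right)} = - \frac{20}{77}$ ($x{\left(C,I \right)} = - 4 \left(\frac{7}{11} + \frac{8}{-14}\right) = - 4 \left(7 \cdot \frac{1}{11} + 8 \left(- \frac{1}{14}\right)\right) = - 4 \left(\frac{7}{11} - \frac{4}{7}\right) = \left(-4\right) \frac{5}{77} = - \frac{20}{77}$)
$A = 3 \sqrt{19}$ ($A = \sqrt{160 + 11} = \sqrt{171} = 3 \sqrt{19} \approx 13.077$)
$o = 565 + 3 \sqrt{19}$ ($o = \left(218 + 347\right) + 3 \sqrt{19} = 565 + 3 \sqrt{19} \approx 578.08$)
$o F{\left(35,-17 \right)} + x{\left(-22,-17 \right)} = \left(565 + 3 \sqrt{19}\right) \left(-2\right) - \frac{20}{77} = \left(-1130 - 6 \sqrt{19}\right) - \frac{20}{77} = - \frac{87030}{77} - 6 \sqrt{19}$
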